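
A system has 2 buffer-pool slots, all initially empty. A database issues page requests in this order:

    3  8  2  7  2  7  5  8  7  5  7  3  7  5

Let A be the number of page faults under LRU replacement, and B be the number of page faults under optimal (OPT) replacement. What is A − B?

1

Under LRU: F F F F . . F F F F . F . F → 10 faults.
Under OPT: F F F F . . F F . F . F . F → 9 faults.
A − B = 10 − 9 = 1.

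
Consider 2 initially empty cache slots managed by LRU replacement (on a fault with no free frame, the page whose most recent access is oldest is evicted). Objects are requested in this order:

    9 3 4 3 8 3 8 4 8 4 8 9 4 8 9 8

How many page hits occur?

7

9 → miss, frames (9)
3 → miss, frames (9 3)
4 → miss, evict 9, frames (3 4)
3 → hit
8 → miss, evict 4, frames (3 8)
3 → hit
8 → hit
4 → miss, evict 3, frames (8 4)
8 → hit
4 → hit
8 → hit
9 → miss, evict 4, frames (8 9)
4 → miss, evict 8, frames (9 4)
8 → miss, evict 9, frames (4 8)
9 → miss, evict 4, frames (8 9)
8 → hit
Hits: 7.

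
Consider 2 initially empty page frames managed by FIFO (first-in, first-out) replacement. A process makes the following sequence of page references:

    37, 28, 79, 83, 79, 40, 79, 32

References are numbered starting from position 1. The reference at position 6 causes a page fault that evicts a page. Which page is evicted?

pos 1: 37: fault, frames [37]
pos 2: 28: fault, frames [37, 28]
pos 3: 79: fault, evict 37, frames [28, 79]
pos 4: 83: fault, evict 28, frames [79, 83]
pos 5: 79: hit
pos 6: 40: fault, evict 79, frames [83, 40]
At position 6, page 79 is evicted.

79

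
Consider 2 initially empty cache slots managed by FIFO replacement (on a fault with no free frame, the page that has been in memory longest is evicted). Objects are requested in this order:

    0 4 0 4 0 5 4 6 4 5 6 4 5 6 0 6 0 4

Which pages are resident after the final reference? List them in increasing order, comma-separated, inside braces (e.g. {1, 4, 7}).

0 → fault, frames (0)
4 → fault, frames (0 4)
0 → hit
4 → hit
0 → hit
5 → fault, evict 0, frames (4 5)
4 → hit
6 → fault, evict 4, frames (5 6)
4 → fault, evict 5, frames (6 4)
5 → fault, evict 6, frames (4 5)
6 → fault, evict 4, frames (5 6)
4 → fault, evict 5, frames (6 4)
5 → fault, evict 6, frames (4 5)
6 → fault, evict 4, frames (5 6)
0 → fault, evict 5, frames (6 0)
6 → hit
0 → hit
4 → fault, evict 6, frames (0 4)

{0, 4}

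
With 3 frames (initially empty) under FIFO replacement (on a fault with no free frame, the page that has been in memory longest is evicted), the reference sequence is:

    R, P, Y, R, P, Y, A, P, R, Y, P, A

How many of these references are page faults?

R -> fault, frames {R}
P -> fault, frames {R,P}
Y -> fault, frames {R,P,Y}
R -> hit
P -> hit
Y -> hit
A -> fault, evict R, frames {P,Y,A}
P -> hit
R -> fault, evict P, frames {Y,A,R}
Y -> hit
P -> fault, evict Y, frames {A,R,P}
A -> hit
Page faults: 6.

6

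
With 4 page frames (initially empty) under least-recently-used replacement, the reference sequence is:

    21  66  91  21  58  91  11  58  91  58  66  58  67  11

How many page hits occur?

21 -> fault, frames {21}
66 -> fault, frames {21,66}
91 -> fault, frames {21,66,91}
21 -> hit
58 -> fault, frames {66,91,21,58}
91 -> hit
11 -> fault, evict 66, frames {21,58,91,11}
58 -> hit
91 -> hit
58 -> hit
66 -> fault, evict 21, frames {11,91,58,66}
58 -> hit
67 -> fault, evict 11, frames {91,66,58,67}
11 -> fault, evict 91, frames {66,58,67,11}
Hits: 6.

6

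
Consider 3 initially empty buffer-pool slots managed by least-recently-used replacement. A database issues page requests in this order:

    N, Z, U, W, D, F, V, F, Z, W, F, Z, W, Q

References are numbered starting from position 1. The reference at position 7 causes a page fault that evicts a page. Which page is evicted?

pos 1: N → miss, frames [N]
pos 2: Z → miss, frames [N, Z]
pos 3: U → miss, frames [N, Z, U]
pos 4: W → miss, evict N, frames [Z, U, W]
pos 5: D → miss, evict Z, frames [U, W, D]
pos 6: F → miss, evict U, frames [W, D, F]
pos 7: V → miss, evict W, frames [D, F, V]
At position 7, page W is evicted.

W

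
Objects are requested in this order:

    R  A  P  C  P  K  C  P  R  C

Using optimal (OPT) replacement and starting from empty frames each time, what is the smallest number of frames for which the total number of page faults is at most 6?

3

f=1: 10 faults
f=2: 7 faults
f=3: 6 faults
f=4: 5 faults
f=5: 5 faults
Smallest f with faults ≤ 6 is 3.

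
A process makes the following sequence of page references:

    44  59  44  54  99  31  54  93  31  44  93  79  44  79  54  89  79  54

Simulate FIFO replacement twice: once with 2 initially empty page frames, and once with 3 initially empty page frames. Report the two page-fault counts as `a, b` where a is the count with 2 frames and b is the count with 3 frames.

16, 10

2 frames: F F . F F F F F F F F F F . F F F F → 16 faults.
3 frames: F F . F F F . F . F . F . . F F . . → 10 faults.
10 < 16: adding a frame reduced faults, as is typical.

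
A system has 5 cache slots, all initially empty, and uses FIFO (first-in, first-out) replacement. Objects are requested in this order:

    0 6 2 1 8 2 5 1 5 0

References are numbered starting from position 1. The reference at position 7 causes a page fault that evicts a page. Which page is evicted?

0

pos 1: 0: miss, frames [0]
pos 2: 6: miss, frames [0, 6]
pos 3: 2: miss, frames [0, 6, 2]
pos 4: 1: miss, frames [0, 6, 2, 1]
pos 5: 8: miss, frames [0, 6, 2, 1, 8]
pos 6: 2: hit
pos 7: 5: miss, evict 0, frames [6, 2, 1, 8, 5]
At position 7, page 0 is evicted.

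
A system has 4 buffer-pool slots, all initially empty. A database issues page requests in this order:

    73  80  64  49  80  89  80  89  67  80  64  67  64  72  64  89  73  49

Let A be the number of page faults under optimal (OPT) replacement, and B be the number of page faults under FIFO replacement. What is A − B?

Under OPT: F F F F . F . . F . . . . F . . F F → 9 faults.
Under FIFO: F F F F . F . . F F F . . F . F F F → 12 faults.
A − B = 9 − 12 = -3.

-3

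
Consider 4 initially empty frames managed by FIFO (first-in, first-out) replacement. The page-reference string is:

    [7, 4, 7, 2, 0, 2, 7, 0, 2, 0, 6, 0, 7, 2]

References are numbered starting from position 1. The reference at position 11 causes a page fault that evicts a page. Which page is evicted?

pos 1: 7 -> fault, frames (7)
pos 2: 4 -> fault, frames (7 4)
pos 3: 7 -> hit
pos 4: 2 -> fault, frames (7 4 2)
pos 5: 0 -> fault, frames (7 4 2 0)
pos 6: 2 -> hit
pos 7: 7 -> hit
pos 8: 0 -> hit
pos 9: 2 -> hit
pos 10: 0 -> hit
pos 11: 6 -> fault, evict 7, frames (4 2 0 6)
At position 11, page 7 is evicted.

7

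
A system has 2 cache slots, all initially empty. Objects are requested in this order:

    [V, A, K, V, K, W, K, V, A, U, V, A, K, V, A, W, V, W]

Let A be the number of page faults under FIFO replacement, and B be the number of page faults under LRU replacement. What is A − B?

1

Under FIFO: F F F F . F F F F F F F F F F F F . → 16 faults.
Under LRU: F F F F . F . F F F F F F F F F F . → 15 faults.
A − B = 16 − 15 = 1.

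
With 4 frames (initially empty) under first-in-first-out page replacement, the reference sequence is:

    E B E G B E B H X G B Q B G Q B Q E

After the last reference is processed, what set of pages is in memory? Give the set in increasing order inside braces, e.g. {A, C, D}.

{B, E, G, Q}

E: fault, frames (E)
B: fault, frames (E B)
E: hit
G: fault, frames (E B G)
B: hit
E: hit
B: hit
H: fault, frames (E B G H)
X: fault, evict E, frames (B G H X)
G: hit
B: hit
Q: fault, evict B, frames (G H X Q)
B: fault, evict G, frames (H X Q B)
G: fault, evict H, frames (X Q B G)
Q: hit
B: hit
Q: hit
E: fault, evict X, frames (Q B G E)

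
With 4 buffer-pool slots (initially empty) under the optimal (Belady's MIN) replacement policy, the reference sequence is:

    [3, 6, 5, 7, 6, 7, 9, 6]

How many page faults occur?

5

3 -> fault, frames {3}
6 -> fault, frames {3,6}
5 -> fault, frames {3,6,5}
7 -> fault, frames {3,6,5,7}
6 -> hit
7 -> hit
9 -> fault, evict 7, frames {3,6,5,9}
6 -> hit
Page faults: 5.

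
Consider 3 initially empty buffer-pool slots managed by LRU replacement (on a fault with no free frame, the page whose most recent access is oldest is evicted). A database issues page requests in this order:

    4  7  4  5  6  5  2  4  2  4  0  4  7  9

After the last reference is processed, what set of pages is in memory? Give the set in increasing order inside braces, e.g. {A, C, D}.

4: miss, frames (4)
7: miss, frames (4 7)
4: hit
5: miss, frames (7 4 5)
6: miss, evict 7, frames (4 5 6)
5: hit
2: miss, evict 4, frames (6 5 2)
4: miss, evict 6, frames (5 2 4)
2: hit
4: hit
0: miss, evict 5, frames (2 4 0)
4: hit
7: miss, evict 2, frames (0 4 7)
9: miss, evict 0, frames (4 7 9)

{4, 7, 9}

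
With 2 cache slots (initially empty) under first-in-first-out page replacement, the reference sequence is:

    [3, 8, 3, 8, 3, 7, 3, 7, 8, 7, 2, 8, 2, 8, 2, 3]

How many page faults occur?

9

3 → fault, frames [3]
8 → fault, frames [3, 8]
3 → hit
8 → hit
3 → hit
7 → fault, evict 3, frames [8, 7]
3 → fault, evict 8, frames [7, 3]
7 → hit
8 → fault, evict 7, frames [3, 8]
7 → fault, evict 3, frames [8, 7]
2 → fault, evict 8, frames [7, 2]
8 → fault, evict 7, frames [2, 8]
2 → hit
8 → hit
2 → hit
3 → fault, evict 2, frames [8, 3]
Page faults: 9.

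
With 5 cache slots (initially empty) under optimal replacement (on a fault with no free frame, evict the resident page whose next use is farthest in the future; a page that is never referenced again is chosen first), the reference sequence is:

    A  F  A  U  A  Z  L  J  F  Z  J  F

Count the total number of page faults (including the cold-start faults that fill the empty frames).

A: miss, frames (A)
F: miss, frames (A F)
A: hit
U: miss, frames (A F U)
A: hit
Z: miss, frames (A F U Z)
L: miss, frames (A F U Z L)
J: miss, evict L, frames (A F U Z J)
F: hit
Z: hit
J: hit
F: hit
Page faults: 6.

6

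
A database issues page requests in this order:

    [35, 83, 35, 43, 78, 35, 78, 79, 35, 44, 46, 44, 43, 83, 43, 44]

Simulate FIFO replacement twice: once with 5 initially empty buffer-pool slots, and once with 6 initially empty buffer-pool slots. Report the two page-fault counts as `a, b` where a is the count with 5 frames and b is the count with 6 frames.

9, 7

5 frames: F F . F F . . F . F F . . F F . → 9 faults.
6 frames: F F . F F . . F . F F . . . . . → 7 faults.
7 < 9: adding a frame reduced faults, as is typical.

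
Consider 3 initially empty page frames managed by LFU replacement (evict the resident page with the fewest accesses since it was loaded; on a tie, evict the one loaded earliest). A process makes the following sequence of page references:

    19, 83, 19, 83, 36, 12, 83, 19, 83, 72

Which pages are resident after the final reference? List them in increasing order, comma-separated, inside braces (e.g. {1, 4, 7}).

19 -> fault, frames {19}
83 -> fault, frames {19,83}
19 -> hit
83 -> hit
36 -> fault, frames {19,83,36}
12 -> fault, evict 36, frames {19,83,12}
83 -> hit
19 -> hit
83 -> hit
72 -> fault, evict 12, frames {19,83,72}

{19, 72, 83}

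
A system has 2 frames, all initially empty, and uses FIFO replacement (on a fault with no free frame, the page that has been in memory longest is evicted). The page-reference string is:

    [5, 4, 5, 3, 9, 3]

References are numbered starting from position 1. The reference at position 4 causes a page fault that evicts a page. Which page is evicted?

pos 1: 5 -> miss, frames {5}
pos 2: 4 -> miss, frames {5,4}
pos 3: 5 -> hit
pos 4: 3 -> miss, evict 5, frames {4,3}
At position 4, page 5 is evicted.

5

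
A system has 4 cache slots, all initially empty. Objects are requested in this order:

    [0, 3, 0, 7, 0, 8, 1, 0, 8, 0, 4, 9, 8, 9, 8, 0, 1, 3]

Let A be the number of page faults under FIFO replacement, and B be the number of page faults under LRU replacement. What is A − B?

Under FIFO: F F . F . F F F . . F F F . . . F F → 11 faults.
Under LRU: F F . F . F F . . . F F . . . . F F → 9 faults.
A − B = 11 − 9 = 2.

2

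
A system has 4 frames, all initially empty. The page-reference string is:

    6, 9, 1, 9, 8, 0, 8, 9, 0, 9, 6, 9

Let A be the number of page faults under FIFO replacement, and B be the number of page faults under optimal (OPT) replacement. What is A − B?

Under FIFO: F F F . F F . . . . F F → 7 faults.
Under OPT: F F F . F F . . . . . . → 5 faults.
A − B = 7 − 5 = 2.

2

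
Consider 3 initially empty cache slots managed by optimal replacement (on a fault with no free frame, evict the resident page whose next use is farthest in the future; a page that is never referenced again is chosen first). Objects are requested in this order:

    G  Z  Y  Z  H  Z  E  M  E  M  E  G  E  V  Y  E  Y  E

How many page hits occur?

G → miss, frames [G]
Z → miss, frames [G, Z]
Y → miss, frames [G, Z, Y]
Z → hit
H → miss, evict Y, frames [G, Z, H]
Z → hit
E → miss, evict H, frames [G, Z, E]
M → miss, evict Z, frames [G, E, M]
E → hit
M → hit
E → hit
G → hit
E → hit
V → miss, evict M, frames [G, E, V]
Y → miss, evict V, frames [G, E, Y]
E → hit
Y → hit
E → hit
Hits: 10.

10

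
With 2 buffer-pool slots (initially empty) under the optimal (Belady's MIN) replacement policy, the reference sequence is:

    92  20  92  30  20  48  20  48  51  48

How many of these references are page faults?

92 -> miss, frames [92]
20 -> miss, frames [92, 20]
92 -> hit
30 -> miss, evict 92, frames [20, 30]
20 -> hit
48 -> miss, evict 30, frames [20, 48]
20 -> hit
48 -> hit
51 -> miss, evict 20, frames [48, 51]
48 -> hit
Page faults: 5.

5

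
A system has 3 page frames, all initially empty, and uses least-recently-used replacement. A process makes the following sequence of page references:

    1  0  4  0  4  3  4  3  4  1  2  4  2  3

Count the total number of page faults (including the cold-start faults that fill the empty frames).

7

1 -> miss, frames {1}
0 -> miss, frames {1,0}
4 -> miss, frames {1,0,4}
0 -> hit
4 -> hit
3 -> miss, evict 1, frames {0,4,3}
4 -> hit
3 -> hit
4 -> hit
1 -> miss, evict 0, frames {3,4,1}
2 -> miss, evict 3, frames {4,1,2}
4 -> hit
2 -> hit
3 -> miss, evict 1, frames {4,2,3}
Page faults: 7.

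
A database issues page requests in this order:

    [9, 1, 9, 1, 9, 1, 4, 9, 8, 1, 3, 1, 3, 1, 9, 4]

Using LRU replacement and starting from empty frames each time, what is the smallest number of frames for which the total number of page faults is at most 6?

4

f=1: 16 faults
f=2: 9 faults
f=3: 8 faults
f=4: 6 faults
f=5: 5 faults
Smallest f with faults ≤ 6 is 4.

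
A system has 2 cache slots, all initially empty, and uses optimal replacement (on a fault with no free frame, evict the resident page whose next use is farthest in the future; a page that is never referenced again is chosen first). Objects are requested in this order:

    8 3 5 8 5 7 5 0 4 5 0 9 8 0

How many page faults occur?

9

8 -> fault, frames [8]
3 -> fault, frames [8, 3]
5 -> fault, evict 3, frames [8, 5]
8 -> hit
5 -> hit
7 -> fault, evict 8, frames [5, 7]
5 -> hit
0 -> fault, evict 7, frames [5, 0]
4 -> fault, evict 0, frames [5, 4]
5 -> hit
0 -> fault, evict 4, frames [5, 0]
9 -> fault, evict 5, frames [0, 9]
8 -> fault, evict 9, frames [0, 8]
0 -> hit
Page faults: 9.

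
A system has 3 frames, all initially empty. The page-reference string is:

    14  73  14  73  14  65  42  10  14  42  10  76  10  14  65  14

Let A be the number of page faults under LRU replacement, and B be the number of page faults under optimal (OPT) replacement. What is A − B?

Under LRU: F F . . . F F F F . . F . F F . → 9 faults.
Under OPT: F F . . . F F F . . . F . . F . → 7 faults.
A − B = 9 − 7 = 2.

2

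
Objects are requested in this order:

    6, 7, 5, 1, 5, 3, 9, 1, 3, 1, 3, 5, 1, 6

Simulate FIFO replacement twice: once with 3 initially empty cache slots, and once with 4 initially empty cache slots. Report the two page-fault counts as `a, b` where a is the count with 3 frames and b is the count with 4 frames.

3 frames: F F F F . F F . . . . F F F → 9 faults.
4 frames: F F F F . F F . . . . . . F → 7 faults.
7 < 9: adding a frame reduced faults, as is typical.

9, 7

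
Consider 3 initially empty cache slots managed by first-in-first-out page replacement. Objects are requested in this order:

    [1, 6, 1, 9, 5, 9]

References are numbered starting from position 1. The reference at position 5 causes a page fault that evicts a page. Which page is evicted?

pos 1: 1: miss, frames {1}
pos 2: 6: miss, frames {1,6}
pos 3: 1: hit
pos 4: 9: miss, frames {1,6,9}
pos 5: 5: miss, evict 1, frames {6,9,5}
At position 5, page 1 is evicted.

1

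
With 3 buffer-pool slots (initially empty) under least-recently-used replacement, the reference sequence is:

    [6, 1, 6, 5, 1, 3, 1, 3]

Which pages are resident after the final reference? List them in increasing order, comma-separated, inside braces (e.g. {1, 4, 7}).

6: miss, frames (6)
1: miss, frames (6 1)
6: hit
5: miss, frames (1 6 5)
1: hit
3: miss, evict 6, frames (5 1 3)
1: hit
3: hit

{1, 3, 5}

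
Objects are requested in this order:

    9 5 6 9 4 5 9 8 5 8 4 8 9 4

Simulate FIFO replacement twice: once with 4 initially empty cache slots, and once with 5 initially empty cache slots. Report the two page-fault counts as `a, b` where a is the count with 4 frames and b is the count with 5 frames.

6, 5

4 frames: F F F . F . . F . . . . F . → 6 faults.
5 frames: F F F . F . . F . . . . . . → 5 faults.
5 < 6: adding a frame reduced faults, as is typical.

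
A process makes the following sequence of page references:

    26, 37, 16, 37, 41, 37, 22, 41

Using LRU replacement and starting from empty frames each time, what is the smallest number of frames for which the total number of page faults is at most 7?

2

f=1: 8 faults
f=2: 6 faults
f=3: 5 faults
f=4: 5 faults
f=5: 5 faults
Smallest f with faults ≤ 7 is 2.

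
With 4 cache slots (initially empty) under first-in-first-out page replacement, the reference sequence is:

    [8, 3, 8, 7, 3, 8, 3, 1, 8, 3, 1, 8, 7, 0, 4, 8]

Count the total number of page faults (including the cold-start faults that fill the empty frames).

8 -> miss, frames {8}
3 -> miss, frames {8,3}
8 -> hit
7 -> miss, frames {8,3,7}
3 -> hit
8 -> hit
3 -> hit
1 -> miss, frames {8,3,7,1}
8 -> hit
3 -> hit
1 -> hit
8 -> hit
7 -> hit
0 -> miss, evict 8, frames {3,7,1,0}
4 -> miss, evict 3, frames {7,1,0,4}
8 -> miss, evict 7, frames {1,0,4,8}
Page faults: 7.

7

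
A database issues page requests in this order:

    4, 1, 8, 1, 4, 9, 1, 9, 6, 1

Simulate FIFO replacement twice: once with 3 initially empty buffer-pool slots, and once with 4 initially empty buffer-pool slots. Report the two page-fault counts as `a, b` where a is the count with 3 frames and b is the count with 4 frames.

3 frames: F F F . . F . . F F → 6 faults.
4 frames: F F F . . F . . F . → 5 faults.
5 < 6: adding a frame reduced faults, as is typical.

6, 5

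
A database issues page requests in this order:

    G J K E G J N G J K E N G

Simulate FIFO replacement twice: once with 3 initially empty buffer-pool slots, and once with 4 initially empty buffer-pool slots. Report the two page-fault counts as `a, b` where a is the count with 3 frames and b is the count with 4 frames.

3 frames: F F F F F F F . . F F . F → 10 faults.
4 frames: F F F F . . F F F F F F F → 11 faults.
11 > 10: adding a frame increased faults — Belady's anomaly.

10, 11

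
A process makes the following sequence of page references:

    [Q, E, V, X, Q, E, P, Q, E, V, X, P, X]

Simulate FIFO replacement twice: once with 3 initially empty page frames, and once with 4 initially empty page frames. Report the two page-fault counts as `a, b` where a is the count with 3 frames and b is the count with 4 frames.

3 frames: F F F F F F F . . F F . . → 9 faults.
4 frames: F F F F . . F F F F F F . → 10 faults.
10 > 9: adding a frame increased faults — Belady's anomaly.

9, 10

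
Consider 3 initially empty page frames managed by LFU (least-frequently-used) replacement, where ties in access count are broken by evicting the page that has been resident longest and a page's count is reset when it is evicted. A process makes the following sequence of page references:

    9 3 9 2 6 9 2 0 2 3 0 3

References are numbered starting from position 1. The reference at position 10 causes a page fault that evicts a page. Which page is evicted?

0

pos 1: 9 → miss, frames {9}
pos 2: 3 → miss, frames {9,3}
pos 3: 9 → hit
pos 4: 2 → miss, frames {9,3,2}
pos 5: 6 → miss, evict 3, frames {9,2,6}
pos 6: 9 → hit
pos 7: 2 → hit
pos 8: 0 → miss, evict 6, frames {9,2,0}
pos 9: 2 → hit
pos 10: 3 → miss, evict 0, frames {9,2,3}
At position 10, page 0 is evicted.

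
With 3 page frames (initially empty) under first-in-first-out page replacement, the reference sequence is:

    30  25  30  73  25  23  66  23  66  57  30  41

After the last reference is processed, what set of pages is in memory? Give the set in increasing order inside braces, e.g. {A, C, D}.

30 -> fault, frames [30]
25 -> fault, frames [30, 25]
30 -> hit
73 -> fault, frames [30, 25, 73]
25 -> hit
23 -> fault, evict 30, frames [25, 73, 23]
66 -> fault, evict 25, frames [73, 23, 66]
23 -> hit
66 -> hit
57 -> fault, evict 73, frames [23, 66, 57]
30 -> fault, evict 23, frames [66, 57, 30]
41 -> fault, evict 66, frames [57, 30, 41]

{30, 41, 57}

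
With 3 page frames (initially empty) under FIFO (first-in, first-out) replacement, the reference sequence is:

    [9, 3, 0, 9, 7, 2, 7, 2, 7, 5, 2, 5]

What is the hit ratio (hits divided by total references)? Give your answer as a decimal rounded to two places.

0.50

9 -> miss, frames (9)
3 -> miss, frames (9 3)
0 -> miss, frames (9 3 0)
9 -> hit
7 -> miss, evict 9, frames (3 0 7)
2 -> miss, evict 3, frames (0 7 2)
7 -> hit
2 -> hit
7 -> hit
5 -> miss, evict 0, frames (7 2 5)
2 -> hit
5 -> hit
Hits: 6 of 12 references → 6/12 = 0.5000.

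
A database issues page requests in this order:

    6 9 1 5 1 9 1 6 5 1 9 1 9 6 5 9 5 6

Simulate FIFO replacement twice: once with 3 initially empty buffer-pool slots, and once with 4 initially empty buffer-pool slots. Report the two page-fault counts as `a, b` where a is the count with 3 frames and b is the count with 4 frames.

9, 4

3 frames: F F F F . . . F . . F F . . F . . F → 9 faults.
4 frames: F F F F . . . . . . . . . . . . . . → 4 faults.
4 < 9: adding a frame reduced faults, as is typical.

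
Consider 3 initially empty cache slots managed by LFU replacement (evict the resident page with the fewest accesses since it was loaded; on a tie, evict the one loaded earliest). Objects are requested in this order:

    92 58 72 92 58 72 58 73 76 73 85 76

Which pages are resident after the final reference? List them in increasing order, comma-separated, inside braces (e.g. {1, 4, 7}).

92 → fault, frames {92}
58 → fault, frames {92,58}
72 → fault, frames {92,58,72}
92 → hit
58 → hit
72 → hit
58 → hit
73 → fault, evict 92, frames {58,72,73}
76 → fault, evict 73, frames {58,72,76}
73 → fault, evict 76, frames {58,72,73}
85 → fault, evict 73, frames {58,72,85}
76 → fault, evict 85, frames {58,72,76}

{58, 72, 76}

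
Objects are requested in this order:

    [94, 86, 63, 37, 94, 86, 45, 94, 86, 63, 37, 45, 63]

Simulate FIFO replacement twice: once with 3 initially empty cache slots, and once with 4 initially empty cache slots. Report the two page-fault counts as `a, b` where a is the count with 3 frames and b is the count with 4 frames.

3 frames: F F F F F F F . . F F . . → 9 faults.
4 frames: F F F F . . F F F F F F . → 10 faults.
10 > 9: adding a frame increased faults — Belady's anomaly.

9, 10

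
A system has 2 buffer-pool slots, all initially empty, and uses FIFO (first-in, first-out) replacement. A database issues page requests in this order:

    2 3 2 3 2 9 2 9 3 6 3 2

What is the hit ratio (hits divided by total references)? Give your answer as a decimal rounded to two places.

0.42

2: miss, frames (2)
3: miss, frames (2 3)
2: hit
3: hit
2: hit
9: miss, evict 2, frames (3 9)
2: miss, evict 3, frames (9 2)
9: hit
3: miss, evict 9, frames (2 3)
6: miss, evict 2, frames (3 6)
3: hit
2: miss, evict 3, frames (6 2)
Hits: 5 of 12 references → 5/12 = 0.4167.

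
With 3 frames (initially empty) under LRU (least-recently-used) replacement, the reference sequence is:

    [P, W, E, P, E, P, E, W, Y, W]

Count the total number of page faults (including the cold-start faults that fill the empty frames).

4

P: fault, frames {P}
W: fault, frames {P,W}
E: fault, frames {P,W,E}
P: hit
E: hit
P: hit
E: hit
W: hit
Y: fault, evict P, frames {E,W,Y}
W: hit
Page faults: 4.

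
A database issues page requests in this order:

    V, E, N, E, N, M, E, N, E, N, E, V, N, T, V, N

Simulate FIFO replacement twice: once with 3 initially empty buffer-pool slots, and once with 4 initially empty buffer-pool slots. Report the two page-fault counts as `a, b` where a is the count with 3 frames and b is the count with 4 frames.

3 frames: F F F . . F . . . . . F . F . F → 7 faults.
4 frames: F F F . . F . . . . . . . F F . → 6 faults.
6 < 7: adding a frame reduced faults, as is typical.

7, 6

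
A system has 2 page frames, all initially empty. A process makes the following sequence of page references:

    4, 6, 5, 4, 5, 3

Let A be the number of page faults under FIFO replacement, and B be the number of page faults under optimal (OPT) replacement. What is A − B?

1

Under FIFO: F F F F . F → 5 faults.
Under OPT: F F F . . F → 4 faults.
A − B = 5 − 4 = 1.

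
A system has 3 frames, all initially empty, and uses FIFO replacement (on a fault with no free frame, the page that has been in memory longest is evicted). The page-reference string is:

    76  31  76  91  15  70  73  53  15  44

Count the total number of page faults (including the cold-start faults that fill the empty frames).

76 → miss, frames {76}
31 → miss, frames {76,31}
76 → hit
91 → miss, frames {76,31,91}
15 → miss, evict 76, frames {31,91,15}
70 → miss, evict 31, frames {91,15,70}
73 → miss, evict 91, frames {15,70,73}
53 → miss, evict 15, frames {70,73,53}
15 → miss, evict 70, frames {73,53,15}
44 → miss, evict 73, frames {53,15,44}
Page faults: 9.

9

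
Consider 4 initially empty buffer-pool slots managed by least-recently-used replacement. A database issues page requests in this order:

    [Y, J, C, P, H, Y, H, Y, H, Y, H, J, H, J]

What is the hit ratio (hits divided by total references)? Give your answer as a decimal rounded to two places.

0.50

Y -> fault, frames (Y)
J -> fault, frames (Y J)
C -> fault, frames (Y J C)
P -> fault, frames (Y J C P)
H -> fault, evict Y, frames (J C P H)
Y -> fault, evict J, frames (C P H Y)
H -> hit
Y -> hit
H -> hit
Y -> hit
H -> hit
J -> fault, evict C, frames (P Y H J)
H -> hit
J -> hit
Hits: 7 of 14 references → 7/14 = 0.5000.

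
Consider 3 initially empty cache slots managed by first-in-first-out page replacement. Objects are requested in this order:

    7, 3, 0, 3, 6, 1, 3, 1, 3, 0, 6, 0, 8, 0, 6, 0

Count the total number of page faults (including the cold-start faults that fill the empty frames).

9

7: miss, frames [7]
3: miss, frames [7, 3]
0: miss, frames [7, 3, 0]
3: hit
6: miss, evict 7, frames [3, 0, 6]
1: miss, evict 3, frames [0, 6, 1]
3: miss, evict 0, frames [6, 1, 3]
1: hit
3: hit
0: miss, evict 6, frames [1, 3, 0]
6: miss, evict 1, frames [3, 0, 6]
0: hit
8: miss, evict 3, frames [0, 6, 8]
0: hit
6: hit
0: hit
Page faults: 9.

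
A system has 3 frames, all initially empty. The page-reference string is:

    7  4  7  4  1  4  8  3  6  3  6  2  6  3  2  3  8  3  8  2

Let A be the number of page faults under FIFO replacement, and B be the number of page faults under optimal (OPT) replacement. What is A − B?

Under FIFO: F F . . F . F F F . . F . . . . F F . . → 9 faults.
Under OPT: F F . . F . F F F . . F . . . . F . . . → 8 faults.
A − B = 9 − 8 = 1.

1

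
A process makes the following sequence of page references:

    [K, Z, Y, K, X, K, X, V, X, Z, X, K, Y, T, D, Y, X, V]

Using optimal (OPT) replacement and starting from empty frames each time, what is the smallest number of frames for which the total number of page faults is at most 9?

4

f=1: 18 faults
f=2: 12 faults
f=3: 10 faults
f=4: 8 faults
f=5: 7 faults
f=6: 7 faults
f=7: 7 faults
Smallest f with faults ≤ 9 is 4.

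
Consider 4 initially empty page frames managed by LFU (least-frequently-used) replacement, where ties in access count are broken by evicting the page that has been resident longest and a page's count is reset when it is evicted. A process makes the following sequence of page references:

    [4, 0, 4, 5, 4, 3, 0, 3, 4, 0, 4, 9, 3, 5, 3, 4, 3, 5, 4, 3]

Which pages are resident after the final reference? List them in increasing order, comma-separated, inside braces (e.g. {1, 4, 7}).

4: miss, frames {4}
0: miss, frames {4,0}
4: hit
5: miss, frames {4,0,5}
4: hit
3: miss, frames {4,0,5,3}
0: hit
3: hit
4: hit
0: hit
4: hit
9: miss, evict 5, frames {4,0,3,9}
3: hit
5: miss, evict 9, frames {4,0,3,5}
3: hit
4: hit
3: hit
5: hit
4: hit
3: hit

{0, 3, 4, 5}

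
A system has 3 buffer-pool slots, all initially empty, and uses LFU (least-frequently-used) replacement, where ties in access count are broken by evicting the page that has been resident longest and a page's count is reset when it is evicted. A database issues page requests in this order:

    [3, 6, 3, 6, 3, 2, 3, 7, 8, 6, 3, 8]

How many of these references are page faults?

3 -> fault, frames [3]
6 -> fault, frames [3, 6]
3 -> hit
6 -> hit
3 -> hit
2 -> fault, frames [3, 6, 2]
3 -> hit
7 -> fault, evict 2, frames [3, 6, 7]
8 -> fault, evict 7, frames [3, 6, 8]
6 -> hit
3 -> hit
8 -> hit
Page faults: 5.

5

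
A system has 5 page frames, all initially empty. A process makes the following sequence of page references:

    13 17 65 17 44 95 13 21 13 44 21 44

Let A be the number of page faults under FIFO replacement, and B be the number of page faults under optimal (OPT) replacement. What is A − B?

1

Under FIFO: F F F . F F . F F . . . → 7 faults.
Under OPT: F F F . F F . F . . . . → 6 faults.
A − B = 7 − 6 = 1.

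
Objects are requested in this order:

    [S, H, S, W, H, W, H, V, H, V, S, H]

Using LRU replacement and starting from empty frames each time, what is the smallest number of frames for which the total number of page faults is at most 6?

f=1: 12 faults
f=2: 7 faults
f=3: 5 faults
f=4: 4 faults
Smallest f with faults ≤ 6 is 3.

3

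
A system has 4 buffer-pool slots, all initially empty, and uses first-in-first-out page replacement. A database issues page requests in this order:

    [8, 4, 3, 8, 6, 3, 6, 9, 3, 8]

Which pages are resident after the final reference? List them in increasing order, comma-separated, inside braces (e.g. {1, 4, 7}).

{3, 6, 8, 9}

8 -> fault, frames [8]
4 -> fault, frames [8, 4]
3 -> fault, frames [8, 4, 3]
8 -> hit
6 -> fault, frames [8, 4, 3, 6]
3 -> hit
6 -> hit
9 -> fault, evict 8, frames [4, 3, 6, 9]
3 -> hit
8 -> fault, evict 4, frames [3, 6, 9, 8]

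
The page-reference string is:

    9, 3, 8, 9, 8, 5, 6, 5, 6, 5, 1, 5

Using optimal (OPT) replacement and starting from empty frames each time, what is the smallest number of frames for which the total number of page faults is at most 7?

2

f=1: 12 faults
f=2: 6 faults
f=3: 6 faults
f=4: 6 faults
f=5: 6 faults
f=6: 6 faults
Smallest f with faults ≤ 7 is 2.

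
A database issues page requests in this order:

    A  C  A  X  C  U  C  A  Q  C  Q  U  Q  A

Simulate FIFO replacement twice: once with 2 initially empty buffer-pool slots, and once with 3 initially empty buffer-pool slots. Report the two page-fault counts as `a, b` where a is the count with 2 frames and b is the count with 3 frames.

11, 9

2 frames: F F . F . F F F F F . F F F → 11 faults.
3 frames: F F . F . F . F F F . F . F → 9 faults.
9 < 11: adding a frame reduced faults, as is typical.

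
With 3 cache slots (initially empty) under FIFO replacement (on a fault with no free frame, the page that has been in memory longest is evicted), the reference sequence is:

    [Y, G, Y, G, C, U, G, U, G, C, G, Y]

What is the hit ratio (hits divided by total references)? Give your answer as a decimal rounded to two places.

0.58

Y -> miss, frames (Y)
G -> miss, frames (Y G)
Y -> hit
G -> hit
C -> miss, frames (Y G C)
U -> miss, evict Y, frames (G C U)
G -> hit
U -> hit
G -> hit
C -> hit
G -> hit
Y -> miss, evict G, frames (C U Y)
Hits: 7 of 12 references → 7/12 = 0.5833.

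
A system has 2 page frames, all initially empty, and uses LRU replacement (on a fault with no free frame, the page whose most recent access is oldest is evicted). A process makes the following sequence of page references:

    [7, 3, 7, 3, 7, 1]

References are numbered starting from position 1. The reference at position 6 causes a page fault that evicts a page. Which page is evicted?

3

pos 1: 7 -> fault, frames {7}
pos 2: 3 -> fault, frames {7,3}
pos 3: 7 -> hit
pos 4: 3 -> hit
pos 5: 7 -> hit
pos 6: 1 -> fault, evict 3, frames {7,1}
At position 6, page 3 is evicted.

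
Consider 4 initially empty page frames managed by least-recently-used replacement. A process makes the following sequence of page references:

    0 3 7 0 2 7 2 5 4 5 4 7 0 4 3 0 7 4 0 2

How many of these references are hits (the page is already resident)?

0 → miss, frames (0)
3 → miss, frames (0 3)
7 → miss, frames (0 3 7)
0 → hit
2 → miss, frames (3 7 0 2)
7 → hit
2 → hit
5 → miss, evict 3, frames (0 7 2 5)
4 → miss, evict 0, frames (7 2 5 4)
5 → hit
4 → hit
7 → hit
0 → miss, evict 2, frames (5 4 7 0)
4 → hit
3 → miss, evict 5, frames (7 0 4 3)
0 → hit
7 → hit
4 → hit
0 → hit
2 → miss, evict 3, frames (7 4 0 2)
Hits: 11.

11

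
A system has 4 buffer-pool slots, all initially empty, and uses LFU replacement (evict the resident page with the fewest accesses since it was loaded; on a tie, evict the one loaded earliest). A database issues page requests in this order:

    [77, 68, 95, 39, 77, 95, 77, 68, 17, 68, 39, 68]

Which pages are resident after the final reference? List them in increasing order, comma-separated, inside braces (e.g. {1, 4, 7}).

{39, 68, 77, 95}

77 -> fault, frames (77)
68 -> fault, frames (77 68)
95 -> fault, frames (77 68 95)
39 -> fault, frames (77 68 95 39)
77 -> hit
95 -> hit
77 -> hit
68 -> hit
17 -> fault, evict 39, frames (77 68 95 17)
68 -> hit
39 -> fault, evict 17, frames (77 68 95 39)
68 -> hit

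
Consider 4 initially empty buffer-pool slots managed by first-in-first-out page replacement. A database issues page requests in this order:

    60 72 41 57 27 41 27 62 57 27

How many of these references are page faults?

6

60 → fault, frames [60]
72 → fault, frames [60, 72]
41 → fault, frames [60, 72, 41]
57 → fault, frames [60, 72, 41, 57]
27 → fault, evict 60, frames [72, 41, 57, 27]
41 → hit
27 → hit
62 → fault, evict 72, frames [41, 57, 27, 62]
57 → hit
27 → hit
Page faults: 6.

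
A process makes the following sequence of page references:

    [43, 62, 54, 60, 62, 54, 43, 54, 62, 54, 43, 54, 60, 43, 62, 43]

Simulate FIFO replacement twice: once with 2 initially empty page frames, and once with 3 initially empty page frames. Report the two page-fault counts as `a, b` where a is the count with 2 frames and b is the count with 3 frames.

13, 10

2 frames: F F F F F F F . F F F . F . F F → 13 faults.
3 frames: F F F F . . F . F F . . F F F . → 10 faults.
10 < 13: adding a frame reduced faults, as is typical.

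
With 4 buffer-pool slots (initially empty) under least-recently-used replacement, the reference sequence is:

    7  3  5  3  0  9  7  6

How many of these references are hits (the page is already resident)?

7: fault, frames [7]
3: fault, frames [7, 3]
5: fault, frames [7, 3, 5]
3: hit
0: fault, frames [7, 5, 3, 0]
9: fault, evict 7, frames [5, 3, 0, 9]
7: fault, evict 5, frames [3, 0, 9, 7]
6: fault, evict 3, frames [0, 9, 7, 6]
Hits: 1.

1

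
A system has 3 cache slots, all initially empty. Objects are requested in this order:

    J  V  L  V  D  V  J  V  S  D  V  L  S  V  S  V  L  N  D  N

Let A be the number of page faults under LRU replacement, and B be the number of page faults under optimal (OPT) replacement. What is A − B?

Under LRU: F F F . F . F . F F . F F . . . . F F . → 11 faults.
Under OPT: F F F . F . . . F . . F . . . . . F F . → 8 faults.
A − B = 11 − 8 = 3.

3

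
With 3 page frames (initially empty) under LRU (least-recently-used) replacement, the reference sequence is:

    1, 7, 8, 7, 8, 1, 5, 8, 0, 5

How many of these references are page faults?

5

1 → fault, frames [1]
7 → fault, frames [1, 7]
8 → fault, frames [1, 7, 8]
7 → hit
8 → hit
1 → hit
5 → fault, evict 7, frames [8, 1, 5]
8 → hit
0 → fault, evict 1, frames [5, 8, 0]
5 → hit
Page faults: 5.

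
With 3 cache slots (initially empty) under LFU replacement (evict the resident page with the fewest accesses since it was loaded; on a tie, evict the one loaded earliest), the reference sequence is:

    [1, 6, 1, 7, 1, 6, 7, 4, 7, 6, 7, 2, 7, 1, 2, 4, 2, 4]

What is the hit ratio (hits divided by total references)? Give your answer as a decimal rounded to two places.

1 -> miss, frames {1}
6 -> miss, frames {1,6}
1 -> hit
7 -> miss, frames {1,6,7}
1 -> hit
6 -> hit
7 -> hit
4 -> miss, evict 6, frames {1,7,4}
7 -> hit
6 -> miss, evict 4, frames {1,7,6}
7 -> hit
2 -> miss, evict 6, frames {1,7,2}
7 -> hit
1 -> hit
2 -> hit
4 -> miss, evict 2, frames {1,7,4}
2 -> miss, evict 4, frames {1,7,2}
4 -> miss, evict 2, frames {1,7,4}
Hits: 9 of 18 references → 9/18 = 0.5000.

0.50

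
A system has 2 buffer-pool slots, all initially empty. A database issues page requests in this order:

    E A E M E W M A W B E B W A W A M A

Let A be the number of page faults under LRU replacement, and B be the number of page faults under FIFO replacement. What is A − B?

-1

Under LRU: F F . F . F F F F F F . F F . . F . → 12 faults.
Under FIFO: F F . F F F F F F F F . F F . . F . → 13 faults.
A − B = 12 − 13 = -1.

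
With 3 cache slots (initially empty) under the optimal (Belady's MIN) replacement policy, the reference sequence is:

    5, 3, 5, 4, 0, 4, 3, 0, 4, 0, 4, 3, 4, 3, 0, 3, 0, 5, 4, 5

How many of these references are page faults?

5

5: miss, frames {5}
3: miss, frames {5,3}
5: hit
4: miss, frames {5,3,4}
0: miss, evict 5, frames {3,4,0}
4: hit
3: hit
0: hit
4: hit
0: hit
4: hit
3: hit
4: hit
3: hit
0: hit
3: hit
0: hit
5: miss, evict 0, frames {3,4,5}
4: hit
5: hit
Page faults: 5.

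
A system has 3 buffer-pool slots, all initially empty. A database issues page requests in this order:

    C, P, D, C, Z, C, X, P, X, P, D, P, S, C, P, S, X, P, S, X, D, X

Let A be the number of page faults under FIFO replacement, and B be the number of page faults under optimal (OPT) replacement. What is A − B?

5

Under FIFO: F F F . F F F F . . F . F F F . F . F . F . → 14 faults.
Under OPT: F F F . F . F . . . F . F . . . F . . . F . → 9 faults.
A − B = 14 − 9 = 5.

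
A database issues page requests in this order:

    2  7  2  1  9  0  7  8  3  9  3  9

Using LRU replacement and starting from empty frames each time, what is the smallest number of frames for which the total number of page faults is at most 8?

f=1: 12 faults
f=2: 9 faults
f=3: 9 faults
f=4: 9 faults
f=5: 7 faults
f=6: 7 faults
f=7: 7 faults
Smallest f with faults ≤ 8 is 5.

5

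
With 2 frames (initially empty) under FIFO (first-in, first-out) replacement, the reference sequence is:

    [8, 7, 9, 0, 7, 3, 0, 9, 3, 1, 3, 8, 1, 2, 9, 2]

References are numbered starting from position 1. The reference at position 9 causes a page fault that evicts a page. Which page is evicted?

0

pos 1: 8: fault, frames [8]
pos 2: 7: fault, frames [8, 7]
pos 3: 9: fault, evict 8, frames [7, 9]
pos 4: 0: fault, evict 7, frames [9, 0]
pos 5: 7: fault, evict 9, frames [0, 7]
pos 6: 3: fault, evict 0, frames [7, 3]
pos 7: 0: fault, evict 7, frames [3, 0]
pos 8: 9: fault, evict 3, frames [0, 9]
pos 9: 3: fault, evict 0, frames [9, 3]
At position 9, page 0 is evicted.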